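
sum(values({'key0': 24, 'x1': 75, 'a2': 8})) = 24 + 75 + 8
= 107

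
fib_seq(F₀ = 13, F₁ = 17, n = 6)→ F_2 = F_1 + F_0 = 30
F_3 = F_2 + F_1 = 47
F_4 = F_3 + F_2 = 77
...
= [13, 17, 30, 47, 77, 124]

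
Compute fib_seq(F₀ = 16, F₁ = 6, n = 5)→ [16, 6, 22, 28, 50]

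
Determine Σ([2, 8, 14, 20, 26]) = 70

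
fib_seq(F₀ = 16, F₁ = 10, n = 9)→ F_2 = F_1 + F_0 = 26
F_3 = F_2 + F_1 = 36
F_4 = F_3 + F_2 = 62
...
= [16, 10, 26, 36, 62, 98, 160, 258, 418]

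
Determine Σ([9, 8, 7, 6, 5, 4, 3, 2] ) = 9 + 8 + 7 + 6 + 5 + 4 + 3 + 2
= 44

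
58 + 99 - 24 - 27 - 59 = 47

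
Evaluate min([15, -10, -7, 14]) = -10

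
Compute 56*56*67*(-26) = -5462912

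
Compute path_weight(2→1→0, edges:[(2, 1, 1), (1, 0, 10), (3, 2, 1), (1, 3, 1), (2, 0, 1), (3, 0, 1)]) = w(2→1)=1 + w(1→0)=10
= 11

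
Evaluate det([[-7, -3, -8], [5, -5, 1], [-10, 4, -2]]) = (1)*(-7)*det([[-5, 1], [4, -2]]) + (-1)*(-3)*det([[5, 1], [-10, -2]]) + (1)*(-8)*det([[5, -5], [-10, 4]])
= -42 + 0 + 240
= 198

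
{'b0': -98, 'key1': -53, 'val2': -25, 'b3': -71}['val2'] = -25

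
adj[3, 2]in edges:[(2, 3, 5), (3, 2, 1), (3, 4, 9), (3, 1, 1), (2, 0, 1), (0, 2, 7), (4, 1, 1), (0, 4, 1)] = 1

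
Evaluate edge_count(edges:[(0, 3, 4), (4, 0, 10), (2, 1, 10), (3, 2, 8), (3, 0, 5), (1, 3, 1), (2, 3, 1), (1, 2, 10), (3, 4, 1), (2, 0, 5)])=10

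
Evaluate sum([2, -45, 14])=-29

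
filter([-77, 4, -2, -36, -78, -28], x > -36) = keep x where x > -36: -77✗, 4✓, -2✓, -36✗, -78✗, -28✓
= [4, -2, -28]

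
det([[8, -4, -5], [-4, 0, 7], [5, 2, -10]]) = (1)*(8)*det([[0, 7], [2, -10]]) + (-1)*(-4)*det([[-4, 7], [5, -10]]) + (1)*(-5)*det([[-4, 0], [5, 2]])
= -112 + 20 + 40
= -52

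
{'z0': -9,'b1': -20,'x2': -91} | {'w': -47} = {'z0': -9, 'b1': -20, 'x2': -91, 'w': -47}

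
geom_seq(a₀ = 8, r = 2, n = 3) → [8, 16, 32]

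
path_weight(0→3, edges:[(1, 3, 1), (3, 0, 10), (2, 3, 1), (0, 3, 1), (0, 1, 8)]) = w(0→3)=1
= 1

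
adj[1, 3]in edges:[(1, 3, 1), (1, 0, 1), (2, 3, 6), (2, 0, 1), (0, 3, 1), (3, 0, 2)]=1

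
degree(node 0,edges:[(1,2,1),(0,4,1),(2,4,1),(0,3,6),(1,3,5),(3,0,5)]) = incident: (0,4), (0,3), (3,0)
= 3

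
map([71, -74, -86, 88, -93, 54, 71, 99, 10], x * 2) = 71*2=142, -74*2=-148, -86*2=-172, 88*2=176, -93*2=-186, 54*2=108, 71*2=142, 99*2=198, 10*2=20
= [142, -148, -172, 176, -186, 108, 142, 198, 20]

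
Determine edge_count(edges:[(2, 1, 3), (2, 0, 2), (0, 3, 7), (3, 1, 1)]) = 4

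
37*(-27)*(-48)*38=1822176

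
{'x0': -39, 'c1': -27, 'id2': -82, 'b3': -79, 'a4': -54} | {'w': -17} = {'x0': -39, 'c1': -27, 'id2': -82, 'b3': -79, 'a4': -54, 'w': -17}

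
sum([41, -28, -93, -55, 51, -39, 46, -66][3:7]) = slice → [-55, 51, -39, 46]
(-55) + 51 + (-39) + 46
= 3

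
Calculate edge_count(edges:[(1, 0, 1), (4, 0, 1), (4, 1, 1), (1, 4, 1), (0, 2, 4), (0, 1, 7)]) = 6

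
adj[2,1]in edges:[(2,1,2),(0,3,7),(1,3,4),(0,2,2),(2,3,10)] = 2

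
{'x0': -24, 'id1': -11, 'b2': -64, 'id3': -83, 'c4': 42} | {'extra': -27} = {'x0': -24, 'id1': -11, 'b2': -64, 'id3': -83, 'c4': 42, 'extra': -27}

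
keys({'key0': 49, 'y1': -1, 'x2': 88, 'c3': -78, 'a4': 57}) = ['key0', 'y1', 'x2', 'c3', 'a4']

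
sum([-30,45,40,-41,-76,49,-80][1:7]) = slice → [45, 40, -41, -76, 49, -80]
45 + 40 + (-41) + (-76) + 49 + (-80)
= -63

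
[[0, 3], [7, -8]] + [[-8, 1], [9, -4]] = [[-8, 4], [16, -12]]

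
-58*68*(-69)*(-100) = -27213600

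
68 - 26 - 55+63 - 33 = 17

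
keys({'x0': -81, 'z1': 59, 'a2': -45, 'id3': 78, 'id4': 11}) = ['x0', 'z1', 'a2', 'id3', 'id4']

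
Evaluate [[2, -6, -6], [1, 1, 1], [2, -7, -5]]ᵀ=[[2, 1, 2], [-6, 1, -7], [-6, 1, -5]]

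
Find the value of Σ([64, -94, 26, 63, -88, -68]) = 64 + (-94) + 26 + 63 + (-88) + (-68)
= -97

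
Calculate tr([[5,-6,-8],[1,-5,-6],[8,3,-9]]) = -9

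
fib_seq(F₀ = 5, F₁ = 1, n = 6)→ [5, 1, 6, 7, 13, 20]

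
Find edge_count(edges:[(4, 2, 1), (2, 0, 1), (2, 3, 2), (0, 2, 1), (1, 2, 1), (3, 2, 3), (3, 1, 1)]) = 7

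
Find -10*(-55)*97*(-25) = -1333750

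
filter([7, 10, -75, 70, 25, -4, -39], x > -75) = [7, 10, 70, 25, -4, -39]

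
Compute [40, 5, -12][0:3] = [40, 5, -12]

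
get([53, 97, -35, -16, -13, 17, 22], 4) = -13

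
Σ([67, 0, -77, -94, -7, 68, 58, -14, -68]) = 67 + 0 + (-77) + (-94) + (-7) + 68 + 58 + (-14) + (-68)
= -67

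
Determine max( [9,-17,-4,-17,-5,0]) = 9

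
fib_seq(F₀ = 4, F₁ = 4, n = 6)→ F_2 = F_1 + F_0 = 8
F_3 = F_2 + F_1 = 12
F_4 = F_3 + F_2 = 20
...
= [4, 4, 8, 12, 20, 32]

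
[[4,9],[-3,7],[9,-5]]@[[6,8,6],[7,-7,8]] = C[0][0] = (4)*(6) + (9)*(7) = 87
C[0][1] = (4)*(8) + (9)*(-7) = -31
C[0][2] = (4)*(6) + (9)*(8) = 96
C[1][0] = (-3)*(6) + (7)*(7) = 31
C[1][1] = (-3)*(8) + (7)*(-7) = -73
C[1][2] = (-3)*(6) + (7)*(8) = 38
... (3 more cells)
= [[87, -31, 96], [31, -73, 38], [19, 107, 14]]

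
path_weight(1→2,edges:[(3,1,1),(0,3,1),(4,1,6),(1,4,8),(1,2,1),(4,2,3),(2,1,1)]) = 1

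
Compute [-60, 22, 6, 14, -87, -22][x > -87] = keep x where x > -87: -60✓, 22✓, 6✓, 14✓, -87✗, -22✓
= [-60, 22, 6, 14, -22]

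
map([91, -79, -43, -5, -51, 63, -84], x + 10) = 91+10=101, -79+10=-69, -43+10=-33, -5+10=5, -51+10=-41, 63+10=73, -84+10=-74
= [101, -69, -33, 5, -41, 73, -74]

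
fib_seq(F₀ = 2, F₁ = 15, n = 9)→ [2, 15, 17, 32, 49, 81, 130, 211, 341]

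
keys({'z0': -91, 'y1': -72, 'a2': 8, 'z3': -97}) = ['z0', 'y1', 'a2', 'z3']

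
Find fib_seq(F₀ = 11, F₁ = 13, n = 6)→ [11, 13, 24, 37, 61, 98]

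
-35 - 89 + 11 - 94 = -207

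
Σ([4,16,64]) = 4 + 16 + 64
= 84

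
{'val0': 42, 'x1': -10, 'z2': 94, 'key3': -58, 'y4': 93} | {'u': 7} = {'val0': 42, 'x1': -10, 'z2': 94, 'key3': -58, 'y4': 93, 'u': 7}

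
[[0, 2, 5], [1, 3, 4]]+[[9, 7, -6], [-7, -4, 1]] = [[9, 9, -1], [-6, -1, 5]]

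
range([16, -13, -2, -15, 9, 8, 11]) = 31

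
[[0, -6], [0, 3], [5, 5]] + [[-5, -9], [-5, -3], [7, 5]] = [[-5, -15], [-5, 0], [12, 10]]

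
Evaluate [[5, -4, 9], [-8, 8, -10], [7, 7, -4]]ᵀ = [[5, -8, 7], [-4, 8, 7], [9, -10, -4]]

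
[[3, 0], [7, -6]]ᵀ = [[3, 7], [0, -6]]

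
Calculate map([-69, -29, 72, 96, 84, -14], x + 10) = [-59, -19, 82, 106, 94, -4]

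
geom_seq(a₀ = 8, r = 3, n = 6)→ [8, 24, 72, 216, 648, 1944]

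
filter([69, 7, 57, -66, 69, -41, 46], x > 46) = keep x where x > 46: 69✓, 7✗, 57✓, -66✗, 69✓, -41✗, 46✗
= [69, 57, 69]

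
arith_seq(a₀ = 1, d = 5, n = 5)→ a_0 = 1 + 0*5 = 1
a_1 = 1 + 1*5 = 6
a_2 = 1 + 2*5 = 11
...
= [1, 6, 11, 16, 21]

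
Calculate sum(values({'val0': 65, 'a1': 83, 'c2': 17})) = 165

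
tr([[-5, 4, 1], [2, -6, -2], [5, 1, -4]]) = diagonal: (-5) + (-6) + (-4)
= -15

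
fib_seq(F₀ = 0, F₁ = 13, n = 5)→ [0, 13, 13, 26, 39]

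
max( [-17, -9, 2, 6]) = 6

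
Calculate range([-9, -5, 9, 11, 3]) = 20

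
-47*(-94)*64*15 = 4241280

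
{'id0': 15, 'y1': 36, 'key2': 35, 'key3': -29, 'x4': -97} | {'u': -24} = {'id0': 15, 'y1': 36, 'key2': 35, 'key3': -29, 'x4': -97, 'u': -24}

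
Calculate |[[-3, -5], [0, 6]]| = (-3)*(6) - (-5)*(0)
= -18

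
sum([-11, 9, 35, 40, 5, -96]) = -18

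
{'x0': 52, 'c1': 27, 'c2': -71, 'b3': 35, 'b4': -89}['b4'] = -89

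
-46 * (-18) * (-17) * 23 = -323748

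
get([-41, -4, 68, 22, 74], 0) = -41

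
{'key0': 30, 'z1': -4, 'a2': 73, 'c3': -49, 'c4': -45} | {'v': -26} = {'key0': 30, 'z1': -4, 'a2': 73, 'c3': -49, 'c4': -45, 'v': -26}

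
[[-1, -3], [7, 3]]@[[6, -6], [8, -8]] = C[0][0] = (-1)*(6) + (-3)*(8) = -30
C[0][1] = (-1)*(-6) + (-3)*(-8) = 30
C[1][0] = (7)*(6) + (3)*(8) = 66
C[1][1] = (7)*(-6) + (3)*(-8) = -66
= [[-30, 30], [66, -66]]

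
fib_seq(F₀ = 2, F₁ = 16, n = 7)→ [2, 16, 18, 34, 52, 86, 138]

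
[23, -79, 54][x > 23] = [54]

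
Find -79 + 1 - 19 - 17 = -114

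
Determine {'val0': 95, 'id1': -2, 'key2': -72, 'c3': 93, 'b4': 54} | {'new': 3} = {'val0': 95, 'id1': -2, 'key2': -72, 'c3': 93, 'b4': 54, 'new': 3}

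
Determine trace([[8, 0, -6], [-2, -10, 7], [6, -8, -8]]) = diagonal: 8 + (-10) + (-8)
= -10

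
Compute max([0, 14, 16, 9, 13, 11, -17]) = 16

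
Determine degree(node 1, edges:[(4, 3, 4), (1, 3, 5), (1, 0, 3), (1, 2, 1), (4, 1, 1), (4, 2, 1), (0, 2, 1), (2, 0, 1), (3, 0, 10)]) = 4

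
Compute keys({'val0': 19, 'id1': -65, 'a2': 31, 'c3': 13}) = ['val0', 'id1', 'a2', 'c3']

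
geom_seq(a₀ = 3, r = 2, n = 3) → [3, 6, 12]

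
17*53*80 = 72080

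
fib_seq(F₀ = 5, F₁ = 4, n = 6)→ [5, 4, 9, 13, 22, 35]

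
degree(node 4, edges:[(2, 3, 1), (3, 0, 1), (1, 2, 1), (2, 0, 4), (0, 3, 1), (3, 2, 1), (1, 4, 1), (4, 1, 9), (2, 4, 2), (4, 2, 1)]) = 4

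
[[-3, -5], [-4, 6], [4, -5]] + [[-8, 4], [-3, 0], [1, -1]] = [[-11, -1], [-7, 6], [5, -6]]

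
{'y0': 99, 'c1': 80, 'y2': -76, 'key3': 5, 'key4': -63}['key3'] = 5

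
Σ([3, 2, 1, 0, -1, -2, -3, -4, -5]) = -9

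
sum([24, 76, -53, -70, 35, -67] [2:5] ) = -88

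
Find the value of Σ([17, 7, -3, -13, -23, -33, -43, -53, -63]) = 17 + 7 + (-3) + (-13) + (-23) + (-33) + (-43) + (-53) + (-63)
= -207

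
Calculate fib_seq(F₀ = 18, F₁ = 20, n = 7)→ [18, 20, 38, 58, 96, 154, 250]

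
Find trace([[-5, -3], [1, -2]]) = -7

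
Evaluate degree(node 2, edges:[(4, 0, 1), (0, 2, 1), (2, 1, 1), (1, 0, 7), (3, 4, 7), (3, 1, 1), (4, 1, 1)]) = incident: (0,2), (2,1)
= 2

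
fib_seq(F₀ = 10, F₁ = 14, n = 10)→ F_2 = F_1 + F_0 = 24
F_3 = F_2 + F_1 = 38
F_4 = F_3 + F_2 = 62
...
= [10, 14, 24, 38, 62, 100, 162, 262, 424, 686]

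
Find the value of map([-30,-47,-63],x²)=(-30)²=900, (-47)²=2209, (-63)²=3969
= [900, 2209, 3969]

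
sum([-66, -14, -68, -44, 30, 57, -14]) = (-66) + (-14) + (-68) + (-44) + 30 + 57 + (-14)
= -119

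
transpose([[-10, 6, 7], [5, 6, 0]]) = [[-10, 5], [6, 6], [7, 0]]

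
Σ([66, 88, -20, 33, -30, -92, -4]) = 66 + 88 + (-20) + 33 + (-30) + (-92) + (-4)
= 41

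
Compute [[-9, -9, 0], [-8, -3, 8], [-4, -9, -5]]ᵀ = [[-9, -8, -4], [-9, -3, -9], [0, 8, -5]]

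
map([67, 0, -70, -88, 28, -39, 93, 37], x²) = [4489, 0, 4900, 7744, 784, 1521, 8649, 1369]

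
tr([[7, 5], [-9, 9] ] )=16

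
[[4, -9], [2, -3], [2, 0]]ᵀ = [[4, 2, 2], [-9, -3, 0]]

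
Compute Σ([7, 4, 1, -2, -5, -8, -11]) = 7 + 4 + 1 + (-2) + (-5) + (-8) + (-11)
= -14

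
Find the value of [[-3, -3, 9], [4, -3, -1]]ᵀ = [[-3, 4], [-3, -3], [9, -1]]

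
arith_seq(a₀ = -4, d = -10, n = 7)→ a_0 = -4 + 0*-10 = -4
a_1 = -4 + 1*-10 = -14
a_2 = -4 + 2*-10 = -24
...
= [-4, -14, -24, -34, -44, -54, -64]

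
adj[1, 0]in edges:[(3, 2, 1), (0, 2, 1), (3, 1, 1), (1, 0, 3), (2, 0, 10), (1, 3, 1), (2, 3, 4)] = 3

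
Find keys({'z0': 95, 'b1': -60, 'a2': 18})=['z0', 'b1', 'a2']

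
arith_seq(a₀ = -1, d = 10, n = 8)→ a_0 = -1 + 0*10 = -1
a_1 = -1 + 1*10 = 9
a_2 = -1 + 2*10 = 19
...
= [-1, 9, 19, 29, 39, 49, 59, 69]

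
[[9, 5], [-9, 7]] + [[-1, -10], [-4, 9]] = [[8, -5], [-13, 16]]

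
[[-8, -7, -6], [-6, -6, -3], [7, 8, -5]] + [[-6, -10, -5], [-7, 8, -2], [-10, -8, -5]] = [[-14, -17, -11], [-13, 2, -5], [-3, 0, -10]]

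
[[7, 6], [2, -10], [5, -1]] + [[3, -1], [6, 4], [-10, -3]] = [[10, 5], [8, -6], [-5, -4]]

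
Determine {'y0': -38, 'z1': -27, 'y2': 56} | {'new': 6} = {'y0': -38, 'z1': -27, 'y2': 56, 'new': 6}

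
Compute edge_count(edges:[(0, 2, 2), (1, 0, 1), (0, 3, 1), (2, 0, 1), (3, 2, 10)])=5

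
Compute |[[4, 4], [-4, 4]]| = 32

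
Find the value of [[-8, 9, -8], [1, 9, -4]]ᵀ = [[-8, 1], [9, 9], [-8, -4]]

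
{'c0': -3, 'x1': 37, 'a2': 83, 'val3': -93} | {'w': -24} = {'c0': -3, 'x1': 37, 'a2': 83, 'val3': -93, 'w': -24}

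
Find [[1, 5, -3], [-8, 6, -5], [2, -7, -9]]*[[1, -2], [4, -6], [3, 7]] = C[0][0] = (1)*(1) + (5)*(4) + (-3)*(3) = 12
C[0][1] = (1)*(-2) + (5)*(-6) + (-3)*(7) = -53
C[1][0] = (-8)*(1) + (6)*(4) + (-5)*(3) = 1
C[1][1] = (-8)*(-2) + (6)*(-6) + (-5)*(7) = -55
C[2][0] = (2)*(1) + (-7)*(4) + (-9)*(3) = -53
C[2][1] = (2)*(-2) + (-7)*(-6) + (-9)*(7) = -25
= [[12, -53], [1, -55], [-53, -25]]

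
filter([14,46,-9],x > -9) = [14, 46]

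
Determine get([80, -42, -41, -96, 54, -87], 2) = -41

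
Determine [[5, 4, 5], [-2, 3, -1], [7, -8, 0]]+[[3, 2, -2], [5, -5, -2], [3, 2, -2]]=[[8, 6, 3], [3, -2, -3], [10, -6, -2]]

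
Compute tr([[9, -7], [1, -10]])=-1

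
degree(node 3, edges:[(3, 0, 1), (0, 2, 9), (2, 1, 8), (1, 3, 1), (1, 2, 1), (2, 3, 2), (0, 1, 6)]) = incident: (3,0), (1,3), (2,3)
= 3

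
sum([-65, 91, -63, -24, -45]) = -106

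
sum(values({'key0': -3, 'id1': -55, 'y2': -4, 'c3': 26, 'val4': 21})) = -15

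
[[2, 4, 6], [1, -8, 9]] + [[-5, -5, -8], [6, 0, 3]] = [[-3, -1, -2], [7, -8, 12]]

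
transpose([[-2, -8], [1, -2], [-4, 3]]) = [[-2, 1, -4], [-8, -2, 3]]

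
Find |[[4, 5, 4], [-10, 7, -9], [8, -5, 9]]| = (1)*(4)*det([[7, -9], [-5, 9]]) + (-1)*(5)*det([[-10, -9], [8, 9]]) + (1)*(4)*det([[-10, 7], [8, -5]])
= 72 + 90 + -24
= 138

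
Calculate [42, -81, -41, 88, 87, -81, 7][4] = 87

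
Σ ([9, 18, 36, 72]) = 9 + 18 + 36 + 72
= 135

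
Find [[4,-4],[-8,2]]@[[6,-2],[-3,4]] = [[36, -24], [-54, 24]]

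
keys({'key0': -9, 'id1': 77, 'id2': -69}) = ['key0', 'id1', 'id2']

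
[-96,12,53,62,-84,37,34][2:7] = [53, 62, -84, 37, 34]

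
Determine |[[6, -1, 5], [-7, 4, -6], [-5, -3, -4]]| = -1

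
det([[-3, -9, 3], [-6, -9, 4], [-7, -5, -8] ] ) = (1)*(-3)*det([[-9, 4], [-5, -8]]) + (-1)*(-9)*det([[-6, 4], [-7, -8]]) + (1)*(3)*det([[-6, -9], [-7, -5]])
= -276 + 684 + -99
= 309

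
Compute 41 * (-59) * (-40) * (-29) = -2806040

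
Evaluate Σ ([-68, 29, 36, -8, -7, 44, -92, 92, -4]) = (-68) + 29 + 36 + (-8) + (-7) + 44 + (-92) + 92 + (-4)
= 22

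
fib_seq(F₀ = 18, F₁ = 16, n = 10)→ [18, 16, 34, 50, 84, 134, 218, 352, 570, 922]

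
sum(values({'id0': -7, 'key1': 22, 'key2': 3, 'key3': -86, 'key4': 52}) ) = (-7) + 22 + 3 + (-86) + 52
= -16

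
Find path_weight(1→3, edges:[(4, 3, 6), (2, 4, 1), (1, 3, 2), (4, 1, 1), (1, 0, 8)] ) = 2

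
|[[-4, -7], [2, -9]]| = 50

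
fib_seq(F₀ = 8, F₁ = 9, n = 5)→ [8, 9, 17, 26, 43]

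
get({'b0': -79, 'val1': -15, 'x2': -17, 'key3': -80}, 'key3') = -80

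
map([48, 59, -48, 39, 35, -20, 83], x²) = [2304, 3481, 2304, 1521, 1225, 400, 6889]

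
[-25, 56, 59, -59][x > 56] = keep x where x > 56: -25✗, 56✗, 59✓, -59✗
= [59]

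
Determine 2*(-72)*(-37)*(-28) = -149184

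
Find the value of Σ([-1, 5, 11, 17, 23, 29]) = 84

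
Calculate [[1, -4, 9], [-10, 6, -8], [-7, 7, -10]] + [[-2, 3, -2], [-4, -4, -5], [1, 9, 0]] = [[-1, -1, 7], [-14, 2, -13], [-6, 16, -10]]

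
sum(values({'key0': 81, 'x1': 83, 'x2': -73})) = 91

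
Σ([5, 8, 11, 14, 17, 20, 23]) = 98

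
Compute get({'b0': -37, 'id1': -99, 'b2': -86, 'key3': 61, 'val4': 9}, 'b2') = -86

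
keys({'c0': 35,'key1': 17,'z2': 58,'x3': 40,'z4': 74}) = ['c0', 'key1', 'z2', 'x3', 'z4']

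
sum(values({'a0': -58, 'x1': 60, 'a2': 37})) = (-58) + 60 + 37
= 39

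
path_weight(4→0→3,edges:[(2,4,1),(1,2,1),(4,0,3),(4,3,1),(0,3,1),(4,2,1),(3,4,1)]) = 4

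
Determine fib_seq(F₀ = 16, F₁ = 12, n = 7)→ [16, 12, 28, 40, 68, 108, 176]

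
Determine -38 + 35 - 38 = -41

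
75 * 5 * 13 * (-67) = -326625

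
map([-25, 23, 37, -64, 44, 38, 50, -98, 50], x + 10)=-25+10=-15, 23+10=33, 37+10=47, -64+10=-54, 44+10=54, 38+10=48, 50+10=60, -98+10=-88, 50+10=60
= [-15, 33, 47, -54, 54, 48, 60, -88, 60]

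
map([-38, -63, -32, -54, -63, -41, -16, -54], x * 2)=[-76, -126, -64, -108, -126, -82, -32, -108]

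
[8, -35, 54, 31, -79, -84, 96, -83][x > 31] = keep x where x > 31: 8✗, -35✗, 54✓, 31✗, -79✗, -84✗, 96✓, -83✗
= [54, 96]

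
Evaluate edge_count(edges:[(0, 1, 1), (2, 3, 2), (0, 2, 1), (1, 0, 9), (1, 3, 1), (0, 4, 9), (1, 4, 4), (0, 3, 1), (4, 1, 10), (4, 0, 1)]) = 10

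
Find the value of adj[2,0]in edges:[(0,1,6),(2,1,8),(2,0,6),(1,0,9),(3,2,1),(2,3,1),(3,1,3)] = 6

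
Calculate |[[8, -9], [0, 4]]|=(8)*(4) - (-9)*(0)
= 32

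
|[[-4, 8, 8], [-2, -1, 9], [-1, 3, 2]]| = 20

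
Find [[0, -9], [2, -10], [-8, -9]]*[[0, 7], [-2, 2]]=[[18, -18], [20, -6], [18, -74]]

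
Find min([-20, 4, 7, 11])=-20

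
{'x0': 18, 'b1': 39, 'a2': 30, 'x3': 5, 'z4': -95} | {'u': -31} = {'x0': 18, 'b1': 39, 'a2': 30, 'x3': 5, 'z4': -95, 'u': -31}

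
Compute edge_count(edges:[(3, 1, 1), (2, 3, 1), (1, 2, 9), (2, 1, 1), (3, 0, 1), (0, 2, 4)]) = 6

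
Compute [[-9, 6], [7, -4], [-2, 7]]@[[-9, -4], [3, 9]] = [[99, 90], [-75, -64], [39, 71]]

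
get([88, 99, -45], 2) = -45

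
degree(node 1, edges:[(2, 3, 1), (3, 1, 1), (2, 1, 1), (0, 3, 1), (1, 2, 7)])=3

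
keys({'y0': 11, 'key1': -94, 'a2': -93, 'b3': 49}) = ['y0', 'key1', 'a2', 'b3']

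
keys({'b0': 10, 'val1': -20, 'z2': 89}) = ['b0', 'val1', 'z2']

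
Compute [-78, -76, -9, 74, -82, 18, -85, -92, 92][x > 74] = keep x where x > 74: -78✗, -76✗, -9✗, 74✗, -82✗, 18✗, -85✗, -92✗, 92✓
= [92]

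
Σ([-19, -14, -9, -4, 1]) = (-19) + (-14) + (-9) + (-4) + 1
= -45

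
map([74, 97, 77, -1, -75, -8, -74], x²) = [5476, 9409, 5929, 1, 5625, 64, 5476]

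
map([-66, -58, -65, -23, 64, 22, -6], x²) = (-66)²=4356, (-58)²=3364, (-65)²=4225, (-23)²=529, (64)²=4096, (22)²=484, (-6)²=36
= [4356, 3364, 4225, 529, 4096, 484, 36]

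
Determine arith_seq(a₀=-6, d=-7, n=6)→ [-6, -13, -20, -27, -34, -41]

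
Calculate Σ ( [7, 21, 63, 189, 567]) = 847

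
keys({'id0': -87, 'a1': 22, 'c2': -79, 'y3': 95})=['id0', 'a1', 'c2', 'y3']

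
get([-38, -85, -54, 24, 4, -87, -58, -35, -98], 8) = -98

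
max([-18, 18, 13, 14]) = 18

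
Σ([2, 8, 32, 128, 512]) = 682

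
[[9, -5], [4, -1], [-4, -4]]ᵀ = [[9, 4, -4], [-5, -1, -4]]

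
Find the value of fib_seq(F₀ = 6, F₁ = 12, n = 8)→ [6, 12, 18, 30, 48, 78, 126, 204]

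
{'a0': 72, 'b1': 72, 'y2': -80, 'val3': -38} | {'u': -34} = {'a0': 72, 'b1': 72, 'y2': -80, 'val3': -38, 'u': -34}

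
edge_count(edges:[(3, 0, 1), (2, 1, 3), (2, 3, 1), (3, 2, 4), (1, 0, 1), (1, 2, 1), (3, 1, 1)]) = 7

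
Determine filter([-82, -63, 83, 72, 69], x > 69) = [83, 72]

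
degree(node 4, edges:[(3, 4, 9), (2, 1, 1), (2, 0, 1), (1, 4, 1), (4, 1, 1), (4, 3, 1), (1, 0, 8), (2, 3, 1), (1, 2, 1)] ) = 4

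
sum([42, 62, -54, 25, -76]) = 42 + 62 + (-54) + 25 + (-76)
= -1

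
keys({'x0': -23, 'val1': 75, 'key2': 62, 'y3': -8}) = ['x0', 'val1', 'key2', 'y3']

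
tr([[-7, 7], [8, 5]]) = diagonal: (-7) + 5
= -2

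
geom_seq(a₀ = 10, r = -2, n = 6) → [10, -20, 40, -80, 160, -320]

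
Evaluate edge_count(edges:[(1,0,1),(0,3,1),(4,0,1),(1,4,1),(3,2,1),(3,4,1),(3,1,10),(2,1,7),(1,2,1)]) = 9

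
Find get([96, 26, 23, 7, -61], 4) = -61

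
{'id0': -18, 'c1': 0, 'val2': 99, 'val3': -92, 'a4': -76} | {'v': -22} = {'id0': -18, 'c1': 0, 'val2': 99, 'val3': -92, 'a4': -76, 'v': -22}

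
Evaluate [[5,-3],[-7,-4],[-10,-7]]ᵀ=[[5, -7, -10], [-3, -4, -7]]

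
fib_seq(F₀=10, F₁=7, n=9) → F_2 = F_1 + F_0 = 17
F_3 = F_2 + F_1 = 24
F_4 = F_3 + F_2 = 41
...
= [10, 7, 17, 24, 41, 65, 106, 171, 277]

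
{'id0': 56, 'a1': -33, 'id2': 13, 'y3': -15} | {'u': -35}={'id0': 56, 'a1': -33, 'id2': 13, 'y3': -15, 'u': -35}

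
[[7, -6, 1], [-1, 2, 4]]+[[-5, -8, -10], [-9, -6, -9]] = [[2, -14, -9], [-10, -4, -5]]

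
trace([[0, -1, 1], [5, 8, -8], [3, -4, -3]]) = diagonal: 0 + 8 + (-3)
= 5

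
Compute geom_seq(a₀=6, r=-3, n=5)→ [6, -18, 54, -162, 486]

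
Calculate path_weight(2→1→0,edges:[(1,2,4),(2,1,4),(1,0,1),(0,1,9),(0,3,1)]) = 5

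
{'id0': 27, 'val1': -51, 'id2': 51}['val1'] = -51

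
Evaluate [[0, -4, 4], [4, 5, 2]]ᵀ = [[0, 4], [-4, 5], [4, 2]]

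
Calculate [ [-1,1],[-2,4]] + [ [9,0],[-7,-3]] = [[8, 1], [-9, 1]]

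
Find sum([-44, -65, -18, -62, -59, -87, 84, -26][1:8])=slice → [-65, -18, -62, -59, -87, 84, -26]
(-65) + (-18) + (-62) + (-59) + (-87) + 84 + (-26)
= -233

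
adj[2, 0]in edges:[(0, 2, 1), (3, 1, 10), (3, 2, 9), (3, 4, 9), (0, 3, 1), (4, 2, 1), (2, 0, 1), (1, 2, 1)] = 1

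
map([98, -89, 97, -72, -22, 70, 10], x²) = (98)²=9604, (-89)²=7921, (97)²=9409, (-72)²=5184, (-22)²=484, (70)²=4900, (10)²=100
= [9604, 7921, 9409, 5184, 484, 4900, 100]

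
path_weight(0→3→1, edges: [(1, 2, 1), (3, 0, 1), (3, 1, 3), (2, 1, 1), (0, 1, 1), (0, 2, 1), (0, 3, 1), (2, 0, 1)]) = 4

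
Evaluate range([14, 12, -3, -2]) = 17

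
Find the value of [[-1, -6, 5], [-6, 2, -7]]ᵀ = [[-1, -6], [-6, 2], [5, -7]]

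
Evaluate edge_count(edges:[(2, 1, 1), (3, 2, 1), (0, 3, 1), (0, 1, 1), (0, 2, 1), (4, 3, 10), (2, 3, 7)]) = 7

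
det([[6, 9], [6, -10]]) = -114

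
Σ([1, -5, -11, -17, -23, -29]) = -84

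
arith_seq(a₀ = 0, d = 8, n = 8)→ [0, 8, 16, 24, 32, 40, 48, 56]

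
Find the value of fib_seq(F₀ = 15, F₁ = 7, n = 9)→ [15, 7, 22, 29, 51, 80, 131, 211, 342]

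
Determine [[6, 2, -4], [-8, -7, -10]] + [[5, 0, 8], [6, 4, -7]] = [[11, 2, 4], [-2, -3, -17]]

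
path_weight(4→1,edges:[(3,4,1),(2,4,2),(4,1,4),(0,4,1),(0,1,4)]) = w(4→1)=4
= 4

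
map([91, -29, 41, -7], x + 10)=91+10=101, -29+10=-19, 41+10=51, -7+10=3
= [101, -19, 51, 3]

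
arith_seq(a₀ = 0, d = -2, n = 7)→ a_0 = 0 + 0*-2 = 0
a_1 = 0 + 1*-2 = -2
a_2 = 0 + 2*-2 = -4
...
= [0, -2, -4, -6, -8, -10, -12]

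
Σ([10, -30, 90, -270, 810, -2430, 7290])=5470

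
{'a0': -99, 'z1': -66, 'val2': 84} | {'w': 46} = {'a0': -99, 'z1': -66, 'val2': 84, 'w': 46}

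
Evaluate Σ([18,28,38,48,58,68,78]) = 18 + 28 + 38 + 48 + 58 + 68 + 78
= 336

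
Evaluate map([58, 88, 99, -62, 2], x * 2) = 58*2=116, 88*2=176, 99*2=198, -62*2=-124, 2*2=4
= [116, 176, 198, -124, 4]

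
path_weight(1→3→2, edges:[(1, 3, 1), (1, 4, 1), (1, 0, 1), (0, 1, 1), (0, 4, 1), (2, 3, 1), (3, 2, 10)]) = 11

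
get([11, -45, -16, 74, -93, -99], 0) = 11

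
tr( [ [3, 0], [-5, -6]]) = diagonal: 3 + (-6)
= -3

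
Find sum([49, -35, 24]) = 38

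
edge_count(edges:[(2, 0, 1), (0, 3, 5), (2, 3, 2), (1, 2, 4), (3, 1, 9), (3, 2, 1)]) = 6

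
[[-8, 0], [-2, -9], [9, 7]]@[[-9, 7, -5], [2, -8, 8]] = C[0][0] = (-8)*(-9) + (0)*(2) = 72
C[0][1] = (-8)*(7) + (0)*(-8) = -56
C[0][2] = (-8)*(-5) + (0)*(8) = 40
C[1][0] = (-2)*(-9) + (-9)*(2) = 0
C[1][1] = (-2)*(7) + (-9)*(-8) = 58
C[1][2] = (-2)*(-5) + (-9)*(8) = -62
... (3 more cells)
= [[72, -56, 40], [0, 58, -62], [-67, 7, 11]]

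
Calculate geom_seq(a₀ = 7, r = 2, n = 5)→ a_0 = 7*2^0 = 7
a_1 = 7*2^1 = 14
a_2 = 7*2^2 = 28
...
= [7, 14, 28, 56, 112]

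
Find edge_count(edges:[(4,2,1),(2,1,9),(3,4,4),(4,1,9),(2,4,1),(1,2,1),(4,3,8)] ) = 7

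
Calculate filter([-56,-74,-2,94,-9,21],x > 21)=[94]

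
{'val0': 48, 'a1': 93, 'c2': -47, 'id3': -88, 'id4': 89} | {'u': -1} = {'val0': 48, 'a1': 93, 'c2': -47, 'id3': -88, 'id4': 89, 'u': -1}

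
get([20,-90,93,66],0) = 20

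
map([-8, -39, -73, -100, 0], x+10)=-8+10=2, -39+10=-29, -73+10=-63, -100+10=-90, 0+10=10
= [2, -29, -63, -90, 10]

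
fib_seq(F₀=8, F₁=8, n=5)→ F_2 = F_1 + F_0 = 16
F_3 = F_2 + F_1 = 24
F_4 = F_3 + F_2 = 40
= [8, 8, 16, 24, 40]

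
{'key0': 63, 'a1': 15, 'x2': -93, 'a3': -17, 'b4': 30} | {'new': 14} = {'key0': 63, 'a1': 15, 'x2': -93, 'a3': -17, 'b4': 30, 'new': 14}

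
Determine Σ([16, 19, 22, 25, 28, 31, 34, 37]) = 16 + 19 + 22 + 25 + 28 + 31 + 34 + 37
= 212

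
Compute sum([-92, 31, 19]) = -42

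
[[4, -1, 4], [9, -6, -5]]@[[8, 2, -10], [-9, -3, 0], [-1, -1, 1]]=C[0][0] = (4)*(8) + (-1)*(-9) + (4)*(-1) = 37
C[0][1] = (4)*(2) + (-1)*(-3) + (4)*(-1) = 7
C[0][2] = (4)*(-10) + (-1)*(0) + (4)*(1) = -36
C[1][0] = (9)*(8) + (-6)*(-9) + (-5)*(-1) = 131
C[1][1] = (9)*(2) + (-6)*(-3) + (-5)*(-1) = 41
C[1][2] = (9)*(-10) + (-6)*(0) + (-5)*(1) = -95
= [[37, 7, -36], [131, 41, -95]]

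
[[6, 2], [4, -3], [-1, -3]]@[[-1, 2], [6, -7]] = C[0][0] = (6)*(-1) + (2)*(6) = 6
C[0][1] = (6)*(2) + (2)*(-7) = -2
C[1][0] = (4)*(-1) + (-3)*(6) = -22
C[1][1] = (4)*(2) + (-3)*(-7) = 29
C[2][0] = (-1)*(-1) + (-3)*(6) = -17
C[2][1] = (-1)*(2) + (-3)*(-7) = 19
= [[6, -2], [-22, 29], [-17, 19]]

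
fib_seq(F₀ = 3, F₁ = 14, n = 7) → F_2 = F_1 + F_0 = 17
F_3 = F_2 + F_1 = 31
F_4 = F_3 + F_2 = 48
...
= [3, 14, 17, 31, 48, 79, 127]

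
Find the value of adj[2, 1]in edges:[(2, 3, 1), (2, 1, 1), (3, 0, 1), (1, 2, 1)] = 1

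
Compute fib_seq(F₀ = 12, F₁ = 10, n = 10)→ F_2 = F_1 + F_0 = 22
F_3 = F_2 + F_1 = 32
F_4 = F_3 + F_2 = 54
...
= [12, 10, 22, 32, 54, 86, 140, 226, 366, 592]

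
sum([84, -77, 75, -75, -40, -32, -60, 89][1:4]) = slice → [-77, 75, -75]
(-77) + 75 + (-75)
= -77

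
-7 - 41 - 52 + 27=-73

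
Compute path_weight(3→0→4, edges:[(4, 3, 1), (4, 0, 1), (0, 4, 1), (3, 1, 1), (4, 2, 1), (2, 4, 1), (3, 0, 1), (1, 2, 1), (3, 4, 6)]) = w(3→0)=1 + w(0→4)=1
= 2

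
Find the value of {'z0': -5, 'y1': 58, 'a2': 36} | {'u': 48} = {'z0': -5, 'y1': 58, 'a2': 36, 'u': 48}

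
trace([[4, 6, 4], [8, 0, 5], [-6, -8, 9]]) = 13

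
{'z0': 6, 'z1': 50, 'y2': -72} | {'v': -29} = {'z0': 6, 'z1': 50, 'y2': -72, 'v': -29}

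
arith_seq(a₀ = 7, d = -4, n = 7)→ a_0 = 7 + 0*-4 = 7
a_1 = 7 + 1*-4 = 3
a_2 = 7 + 2*-4 = -1
...
= [7, 3, -1, -5, -9, -13, -17]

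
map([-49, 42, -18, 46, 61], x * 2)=-49*2=-98, 42*2=84, -18*2=-36, 46*2=92, 61*2=122
= [-98, 84, -36, 92, 122]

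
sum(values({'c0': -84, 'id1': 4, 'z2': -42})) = (-84) + 4 + (-42)
= -122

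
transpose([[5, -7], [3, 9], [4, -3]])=[[5, 3, 4], [-7, 9, -3]]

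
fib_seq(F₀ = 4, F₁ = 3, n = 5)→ F_2 = F_1 + F_0 = 7
F_3 = F_2 + F_1 = 10
F_4 = F_3 + F_2 = 17
= [4, 3, 7, 10, 17]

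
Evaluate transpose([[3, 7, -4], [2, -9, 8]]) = [[3, 2], [7, -9], [-4, 8]]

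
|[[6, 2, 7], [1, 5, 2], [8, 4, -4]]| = -380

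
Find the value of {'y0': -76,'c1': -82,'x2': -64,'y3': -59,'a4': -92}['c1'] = -82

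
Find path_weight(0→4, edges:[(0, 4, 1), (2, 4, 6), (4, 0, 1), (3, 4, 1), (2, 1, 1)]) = w(0→4)=1
= 1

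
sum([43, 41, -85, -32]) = -33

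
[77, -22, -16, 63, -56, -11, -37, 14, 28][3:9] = [63, -56, -11, -37, 14, 28]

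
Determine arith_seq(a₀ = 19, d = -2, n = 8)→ a_0 = 19 + 0*-2 = 19
a_1 = 19 + 1*-2 = 17
a_2 = 19 + 2*-2 = 15
...
= [19, 17, 15, 13, 11, 9, 7, 5]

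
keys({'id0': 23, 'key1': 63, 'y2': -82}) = ['id0', 'key1', 'y2']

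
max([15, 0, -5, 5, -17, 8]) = 15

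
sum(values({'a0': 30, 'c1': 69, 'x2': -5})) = 30 + 69 + (-5)
= 94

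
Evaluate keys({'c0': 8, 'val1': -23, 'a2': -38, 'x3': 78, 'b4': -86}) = ['c0', 'val1', 'a2', 'x3', 'b4']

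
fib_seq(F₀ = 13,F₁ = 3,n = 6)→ F_2 = F_1 + F_0 = 16
F_3 = F_2 + F_1 = 19
F_4 = F_3 + F_2 = 35
...
= [13, 3, 16, 19, 35, 54]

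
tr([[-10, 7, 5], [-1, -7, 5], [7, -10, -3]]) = diagonal: (-10) + (-7) + (-3)
= -20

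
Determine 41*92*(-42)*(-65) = 10297560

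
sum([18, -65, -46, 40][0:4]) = slice → [18, -65, -46, 40]
18 + (-65) + (-46) + 40
= -53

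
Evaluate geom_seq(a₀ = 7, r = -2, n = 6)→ a_0 = 7*(-2)^0 = 7
a_1 = 7*(-2)^1 = -14
a_2 = 7*(-2)^2 = 28
...
= [7, -14, 28, -56, 112, -224]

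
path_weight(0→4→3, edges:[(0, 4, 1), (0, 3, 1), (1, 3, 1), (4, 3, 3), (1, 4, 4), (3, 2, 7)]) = w(0→4)=1 + w(4→3)=3
= 4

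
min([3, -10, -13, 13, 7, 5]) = -13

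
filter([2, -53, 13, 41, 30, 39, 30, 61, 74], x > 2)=[13, 41, 30, 39, 30, 61, 74]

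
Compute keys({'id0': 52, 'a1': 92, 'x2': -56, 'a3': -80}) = ['id0', 'a1', 'x2', 'a3']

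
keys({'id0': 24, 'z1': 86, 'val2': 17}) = ['id0', 'z1', 'val2']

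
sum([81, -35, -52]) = -6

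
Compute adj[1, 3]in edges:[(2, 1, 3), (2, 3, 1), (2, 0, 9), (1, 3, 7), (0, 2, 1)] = 7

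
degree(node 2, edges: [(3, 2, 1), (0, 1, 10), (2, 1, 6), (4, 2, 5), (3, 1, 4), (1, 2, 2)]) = incident: (3,2), (2,1), (4,2), (1,2)
= 4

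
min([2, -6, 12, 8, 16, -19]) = -19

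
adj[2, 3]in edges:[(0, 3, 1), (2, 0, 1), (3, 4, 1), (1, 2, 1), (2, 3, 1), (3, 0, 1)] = 1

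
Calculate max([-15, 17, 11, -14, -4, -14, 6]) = 17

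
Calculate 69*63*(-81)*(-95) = 33450165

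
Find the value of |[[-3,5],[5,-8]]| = -1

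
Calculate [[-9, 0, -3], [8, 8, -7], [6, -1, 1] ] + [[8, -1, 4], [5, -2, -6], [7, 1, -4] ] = [[-1, -1, 1], [13, 6, -13], [13, 0, -3]]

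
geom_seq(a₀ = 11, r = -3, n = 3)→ [11, -33, 99]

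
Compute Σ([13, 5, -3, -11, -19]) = -15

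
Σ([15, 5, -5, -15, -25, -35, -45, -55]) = -160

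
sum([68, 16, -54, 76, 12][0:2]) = slice → [68, 16]
68 + 16
= 84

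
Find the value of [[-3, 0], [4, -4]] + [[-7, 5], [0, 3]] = [[-10, 5], [4, -1]]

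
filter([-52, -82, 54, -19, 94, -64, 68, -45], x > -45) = keep x where x > -45: -52✗, -82✗, 54✓, -19✓, 94✓, -64✗, 68✓, -45✗
= [54, -19, 94, 68]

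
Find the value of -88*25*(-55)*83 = 10043000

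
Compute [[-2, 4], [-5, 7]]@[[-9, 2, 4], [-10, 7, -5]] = C[0][0] = (-2)*(-9) + (4)*(-10) = -22
C[0][1] = (-2)*(2) + (4)*(7) = 24
C[0][2] = (-2)*(4) + (4)*(-5) = -28
C[1][0] = (-5)*(-9) + (7)*(-10) = -25
C[1][1] = (-5)*(2) + (7)*(7) = 39
C[1][2] = (-5)*(4) + (7)*(-5) = -55
= [[-22, 24, -28], [-25, 39, -55]]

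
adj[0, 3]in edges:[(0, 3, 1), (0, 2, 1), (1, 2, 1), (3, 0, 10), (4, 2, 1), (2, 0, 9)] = 1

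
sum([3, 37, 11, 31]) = 3 + 37 + 11 + 31
= 82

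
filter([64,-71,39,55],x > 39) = [64, 55]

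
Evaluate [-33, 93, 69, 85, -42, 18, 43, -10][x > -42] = [-33, 93, 69, 85, 18, 43, -10]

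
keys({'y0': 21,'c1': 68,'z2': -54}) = ['y0', 'c1', 'z2']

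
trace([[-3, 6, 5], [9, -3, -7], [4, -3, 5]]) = -1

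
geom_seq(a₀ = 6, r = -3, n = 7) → a_0 = 6*(-3)^0 = 6
a_1 = 6*(-3)^1 = -18
a_2 = 6*(-3)^2 = 54
...
= [6, -18, 54, -162, 486, -1458, 4374]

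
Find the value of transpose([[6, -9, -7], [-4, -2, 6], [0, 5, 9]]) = [[6, -4, 0], [-9, -2, 5], [-7, 6, 9]]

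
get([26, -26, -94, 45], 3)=45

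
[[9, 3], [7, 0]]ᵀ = [[9, 7], [3, 0]]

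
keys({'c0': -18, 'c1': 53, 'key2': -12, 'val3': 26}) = ['c0', 'c1', 'key2', 'val3']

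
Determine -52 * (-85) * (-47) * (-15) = 3116100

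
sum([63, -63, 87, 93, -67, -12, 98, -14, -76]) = 109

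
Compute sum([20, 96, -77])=20 + 96 + (-77)
= 39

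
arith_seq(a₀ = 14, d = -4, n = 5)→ [14, 10, 6, 2, -2]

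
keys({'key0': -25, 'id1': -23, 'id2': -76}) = ['key0', 'id1', 'id2']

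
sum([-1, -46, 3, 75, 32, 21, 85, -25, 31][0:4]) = 31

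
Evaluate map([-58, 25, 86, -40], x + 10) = -58+10=-48, 25+10=35, 86+10=96, -40+10=-30
= [-48, 35, 96, -30]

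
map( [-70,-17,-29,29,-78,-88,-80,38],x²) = [4900, 289, 841, 841, 6084, 7744, 6400, 1444]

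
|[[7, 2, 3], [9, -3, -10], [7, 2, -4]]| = (1)*(7)*det([[-3, -10], [2, -4]]) + (-1)*(2)*det([[9, -10], [7, -4]]) + (1)*(3)*det([[9, -3], [7, 2]])
= 224 + -68 + 117
= 273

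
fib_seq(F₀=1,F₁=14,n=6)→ F_2 = F_1 + F_0 = 15
F_3 = F_2 + F_1 = 29
F_4 = F_3 + F_2 = 44
...
= [1, 14, 15, 29, 44, 73]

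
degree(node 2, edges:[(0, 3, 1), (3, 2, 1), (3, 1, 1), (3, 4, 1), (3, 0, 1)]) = 1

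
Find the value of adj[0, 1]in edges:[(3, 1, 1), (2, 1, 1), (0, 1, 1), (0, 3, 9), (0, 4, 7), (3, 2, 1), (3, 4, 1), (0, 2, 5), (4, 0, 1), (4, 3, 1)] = 1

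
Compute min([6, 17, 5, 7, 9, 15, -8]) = -8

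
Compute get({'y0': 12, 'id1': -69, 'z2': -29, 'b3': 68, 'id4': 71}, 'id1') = -69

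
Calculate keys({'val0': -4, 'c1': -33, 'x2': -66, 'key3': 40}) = ['val0', 'c1', 'x2', 'key3']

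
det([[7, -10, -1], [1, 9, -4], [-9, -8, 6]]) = (1)*(7)*det([[9, -4], [-8, 6]]) + (-1)*(-10)*det([[1, -4], [-9, 6]]) + (1)*(-1)*det([[1, 9], [-9, -8]])
= 154 + -300 + -73
= -219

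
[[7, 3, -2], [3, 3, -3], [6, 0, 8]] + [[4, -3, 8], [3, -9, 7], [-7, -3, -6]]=[[11, 0, 6], [6, -6, 4], [-1, -3, 2]]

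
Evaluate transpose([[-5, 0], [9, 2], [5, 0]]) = [[-5, 9, 5], [0, 2, 0]]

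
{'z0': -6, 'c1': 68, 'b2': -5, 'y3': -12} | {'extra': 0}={'z0': -6, 'c1': 68, 'b2': -5, 'y3': -12, 'extra': 0}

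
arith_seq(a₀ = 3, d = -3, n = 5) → a_0 = 3 + 0*-3 = 3
a_1 = 3 + 1*-3 = 0
a_2 = 3 + 2*-3 = -3
...
= [3, 0, -3, -6, -9]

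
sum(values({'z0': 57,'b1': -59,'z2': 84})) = 82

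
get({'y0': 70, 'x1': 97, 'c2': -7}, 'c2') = -7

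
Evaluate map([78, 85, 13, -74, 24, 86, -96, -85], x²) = [6084, 7225, 169, 5476, 576, 7396, 9216, 7225]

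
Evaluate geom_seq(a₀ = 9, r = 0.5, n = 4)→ [9.0, 4.5, 2.25, 1.125]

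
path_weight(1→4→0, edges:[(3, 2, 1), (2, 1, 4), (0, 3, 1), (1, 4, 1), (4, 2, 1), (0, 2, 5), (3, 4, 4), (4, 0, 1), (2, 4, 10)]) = w(1→4)=1 + w(4→0)=1
= 2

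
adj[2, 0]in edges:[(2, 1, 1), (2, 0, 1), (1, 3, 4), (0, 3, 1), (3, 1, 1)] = 1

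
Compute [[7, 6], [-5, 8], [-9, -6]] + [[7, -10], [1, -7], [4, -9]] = [[14, -4], [-4, 1], [-5, -15]]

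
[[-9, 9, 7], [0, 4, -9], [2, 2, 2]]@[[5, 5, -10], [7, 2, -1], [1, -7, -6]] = C[0][0] = (-9)*(5) + (9)*(7) + (7)*(1) = 25
C[0][1] = (-9)*(5) + (9)*(2) + (7)*(-7) = -76
C[0][2] = (-9)*(-10) + (9)*(-1) + (7)*(-6) = 39
C[1][0] = (0)*(5) + (4)*(7) + (-9)*(1) = 19
C[1][1] = (0)*(5) + (4)*(2) + (-9)*(-7) = 71
C[1][2] = (0)*(-10) + (4)*(-1) + (-9)*(-6) = 50
... (3 more cells)
= [[25, -76, 39], [19, 71, 50], [26, 0, -34]]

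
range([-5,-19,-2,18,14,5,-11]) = 37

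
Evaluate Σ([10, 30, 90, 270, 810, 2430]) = 10 + 30 + 90 + 270 + 810 + 2430
= 3640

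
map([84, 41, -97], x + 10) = [94, 51, -87]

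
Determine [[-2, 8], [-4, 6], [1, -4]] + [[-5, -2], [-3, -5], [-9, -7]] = [[-7, 6], [-7, 1], [-8, -11]]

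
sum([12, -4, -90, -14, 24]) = -72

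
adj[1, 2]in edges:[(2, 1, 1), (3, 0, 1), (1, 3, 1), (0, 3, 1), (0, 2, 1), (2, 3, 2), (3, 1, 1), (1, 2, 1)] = 1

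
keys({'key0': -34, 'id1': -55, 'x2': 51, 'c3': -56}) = ['key0', 'id1', 'x2', 'c3']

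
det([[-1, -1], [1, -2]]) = (-1)*(-2) - (-1)*(1)
= 3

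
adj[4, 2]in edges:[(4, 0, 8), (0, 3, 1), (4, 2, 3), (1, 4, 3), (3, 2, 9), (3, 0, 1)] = 3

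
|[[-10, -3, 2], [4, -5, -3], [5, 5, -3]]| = (1)*(-10)*det([[-5, -3], [5, -3]]) + (-1)*(-3)*det([[4, -3], [5, -3]]) + (1)*(2)*det([[4, -5], [5, 5]])
= -300 + 9 + 90
= -201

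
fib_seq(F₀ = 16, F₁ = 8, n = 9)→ F_2 = F_1 + F_0 = 24
F_3 = F_2 + F_1 = 32
F_4 = F_3 + F_2 = 56
...
= [16, 8, 24, 32, 56, 88, 144, 232, 376]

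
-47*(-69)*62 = 201066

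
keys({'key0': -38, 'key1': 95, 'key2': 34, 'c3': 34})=['key0', 'key1', 'key2', 'c3']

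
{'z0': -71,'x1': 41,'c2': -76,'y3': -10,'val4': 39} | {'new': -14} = {'z0': -71, 'x1': 41, 'c2': -76, 'y3': -10, 'val4': 39, 'new': -14}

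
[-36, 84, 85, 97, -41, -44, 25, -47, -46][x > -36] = [84, 85, 97, 25]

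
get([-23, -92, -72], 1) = -92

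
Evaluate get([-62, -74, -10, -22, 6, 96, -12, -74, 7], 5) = 96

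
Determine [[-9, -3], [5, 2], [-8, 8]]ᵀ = [[-9, 5, -8], [-3, 2, 8]]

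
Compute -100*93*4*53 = -1971600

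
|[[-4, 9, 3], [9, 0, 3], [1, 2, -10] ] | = 915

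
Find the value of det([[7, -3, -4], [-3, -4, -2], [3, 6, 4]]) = (1)*(7)*det([[-4, -2], [6, 4]]) + (-1)*(-3)*det([[-3, -2], [3, 4]]) + (1)*(-4)*det([[-3, -4], [3, 6]])
= -28 + -18 + 24
= -22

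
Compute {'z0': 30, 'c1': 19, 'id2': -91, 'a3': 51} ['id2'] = -91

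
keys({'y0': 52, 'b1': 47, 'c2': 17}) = ['y0', 'b1', 'c2']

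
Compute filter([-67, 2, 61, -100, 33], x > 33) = [61]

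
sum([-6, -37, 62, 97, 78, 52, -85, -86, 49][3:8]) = 56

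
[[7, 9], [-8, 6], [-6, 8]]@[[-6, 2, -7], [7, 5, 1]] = [[21, 59, -40], [90, 14, 62], [92, 28, 50]]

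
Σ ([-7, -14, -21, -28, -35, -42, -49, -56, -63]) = -315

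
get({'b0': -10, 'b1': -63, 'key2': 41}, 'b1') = -63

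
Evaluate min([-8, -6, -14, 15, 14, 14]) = -14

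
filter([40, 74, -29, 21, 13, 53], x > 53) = [74]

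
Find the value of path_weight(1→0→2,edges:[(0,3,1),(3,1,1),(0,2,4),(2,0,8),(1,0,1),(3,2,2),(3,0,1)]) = w(1→0)=1 + w(0→2)=4
= 5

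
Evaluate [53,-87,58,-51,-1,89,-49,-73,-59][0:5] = [53, -87, 58, -51, -1]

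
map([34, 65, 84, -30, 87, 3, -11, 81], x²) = [1156, 4225, 7056, 900, 7569, 9, 121, 6561]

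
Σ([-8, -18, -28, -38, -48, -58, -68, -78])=(-8) + (-18) + (-28) + (-38) + (-48) + (-58) + (-68) + (-78)
= -344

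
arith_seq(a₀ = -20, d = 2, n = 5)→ [-20, -18, -16, -14, -12]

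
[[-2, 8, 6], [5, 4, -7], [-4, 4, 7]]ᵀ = [[-2, 5, -4], [8, 4, 4], [6, -7, 7]]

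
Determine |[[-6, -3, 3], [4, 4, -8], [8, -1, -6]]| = (1)*(-6)*det([[4, -8], [-1, -6]]) + (-1)*(-3)*det([[4, -8], [8, -6]]) + (1)*(3)*det([[4, 4], [8, -1]])
= 192 + 120 + -108
= 204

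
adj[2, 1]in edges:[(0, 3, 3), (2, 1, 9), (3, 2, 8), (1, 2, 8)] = 9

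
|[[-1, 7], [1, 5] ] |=(-1)*(5) - (7)*(1)
= -12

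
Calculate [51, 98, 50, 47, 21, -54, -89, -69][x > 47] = [51, 98, 50]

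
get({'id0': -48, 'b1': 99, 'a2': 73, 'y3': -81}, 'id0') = -48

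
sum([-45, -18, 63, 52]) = (-45) + (-18) + 63 + 52
= 52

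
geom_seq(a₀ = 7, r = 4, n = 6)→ a_0 = 7*4^0 = 7
a_1 = 7*4^1 = 28
a_2 = 7*4^2 = 112
...
= [7, 28, 112, 448, 1792, 7168]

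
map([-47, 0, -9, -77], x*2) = [-94, 0, -18, -154]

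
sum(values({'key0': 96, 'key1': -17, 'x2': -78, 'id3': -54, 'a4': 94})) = 96 + (-17) + (-78) + (-54) + 94
= 41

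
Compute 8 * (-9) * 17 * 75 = -91800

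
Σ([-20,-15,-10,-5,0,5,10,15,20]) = (-20) + (-15) + (-10) + (-5) + 0 + 5 + 10 + 15 + 20
= 0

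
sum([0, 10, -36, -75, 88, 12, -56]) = 0 + 10 + (-36) + (-75) + 88 + 12 + (-56)
= -57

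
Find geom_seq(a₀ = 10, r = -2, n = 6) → [10, -20, 40, -80, 160, -320]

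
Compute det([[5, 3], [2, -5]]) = -31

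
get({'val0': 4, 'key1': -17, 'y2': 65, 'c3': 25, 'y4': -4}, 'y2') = 65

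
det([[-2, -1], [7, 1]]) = (-2)*(1) - (-1)*(7)
= 5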